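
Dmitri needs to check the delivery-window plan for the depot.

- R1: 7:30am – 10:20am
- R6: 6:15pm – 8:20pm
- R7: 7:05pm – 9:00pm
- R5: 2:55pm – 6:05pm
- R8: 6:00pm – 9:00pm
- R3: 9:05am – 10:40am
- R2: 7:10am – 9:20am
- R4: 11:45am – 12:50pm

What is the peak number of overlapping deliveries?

Walk through starts and ends in time order (an end at T is processed before a start at T):
7:10am start R2 → 1
7:30am start R1 → 2
9:05am start R3 → 3
9:20am end R2 → 2
10:20am end R1 → 1
10:40am end R3 → 0
11:45am start R4 → 1
12:50pm end R4 → 0
2:55pm start R5 → 1
6:00pm start R8 → 2
6:05pm end R5 → 1
6:15pm start R6 → 2
7:05pm start R7 → 3
8:20pm end R6 → 2
9:00pm end R7 → 1
9:00pm end R8 → 0
Peak is 3, at 9:05am (R1, R2, R3).

3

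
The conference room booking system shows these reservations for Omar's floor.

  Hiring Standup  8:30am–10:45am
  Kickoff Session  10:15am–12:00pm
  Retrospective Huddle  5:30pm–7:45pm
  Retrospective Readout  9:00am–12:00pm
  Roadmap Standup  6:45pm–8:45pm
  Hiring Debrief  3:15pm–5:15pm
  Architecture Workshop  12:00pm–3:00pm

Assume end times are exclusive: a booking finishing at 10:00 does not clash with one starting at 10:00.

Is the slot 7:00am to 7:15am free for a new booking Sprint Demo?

Yes — the slot is free

Hiring Standup: starts 8:30am at or after Sprint Demo ends 7:15am → clear.
Retrospective Readout: starts 9:00am at or after Sprint Demo ends 7:15am → clear.
Kickoff Session: starts 10:15am at or after Sprint Demo ends 7:15am → clear.
Architecture Workshop: starts 12:00pm at or after Sprint Demo ends 7:15am → clear.
Hiring Debrief: starts 3:15pm at or after Sprint Demo ends 7:15am → clear.
Retrospective Huddle: starts 5:30pm at or after Sprint Demo ends 7:15am → clear.
Roadmap Standup: starts 6:45pm at or after Sprint Demo ends 7:15am → clear.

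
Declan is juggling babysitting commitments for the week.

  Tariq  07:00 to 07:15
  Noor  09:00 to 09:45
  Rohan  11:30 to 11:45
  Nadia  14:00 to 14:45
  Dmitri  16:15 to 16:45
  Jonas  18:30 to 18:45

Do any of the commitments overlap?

Sorted by start: Tariq, Noor, Rohan, Nadia, Dmitri, Jonas.
Noor starts after Tariq ends; Tariq is clear from here.
Rohan starts after Noor ends; Noor is clear from here.
Nadia starts after Rohan ends; Rohan is clear from here.
Dmitri starts after Nadia ends; Nadia is clear from here.
Jonas starts after Dmitri ends.
Every pair is clear; the schedule has no overlaps.

No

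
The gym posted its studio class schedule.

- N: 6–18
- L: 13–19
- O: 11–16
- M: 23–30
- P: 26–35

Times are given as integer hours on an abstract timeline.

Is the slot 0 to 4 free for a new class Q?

Yes — the slot is free

N: starts 6 at or after Q ends 4 → clear.
O: starts 11 at or after Q ends 4 → clear.
L: starts 13 at or after Q ends 4 → clear.
M: starts 23 at or after Q ends 4 → clear.
P: starts 26 at or after Q ends 4 → clear.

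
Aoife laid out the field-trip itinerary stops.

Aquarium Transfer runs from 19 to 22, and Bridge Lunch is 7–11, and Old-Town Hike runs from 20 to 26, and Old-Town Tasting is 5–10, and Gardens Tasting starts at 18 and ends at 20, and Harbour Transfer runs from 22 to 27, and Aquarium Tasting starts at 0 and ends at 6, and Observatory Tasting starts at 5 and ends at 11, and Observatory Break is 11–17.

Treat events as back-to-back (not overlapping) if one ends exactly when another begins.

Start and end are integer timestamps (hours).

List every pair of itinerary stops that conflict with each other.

Aquarium Tasting & Observatory Tasting, Aquarium Tasting & Old-Town Tasting, Aquarium Transfer & Gardens Tasting, Aquarium Transfer & Old-Town Hike, Bridge Lunch & Observatory Tasting, Bridge Lunch & Old-Town Tasting, Harbour Transfer & Old-Town Hike, Observatory Tasting & Old-Town Tasting

Sorted by start: Aquarium Tasting, Old-Town Tasting, Observatory Tasting, Bridge Lunch, Observatory Break, Gardens Tasting, Aquarium Transfer, Old-Town Hike, Harbour Transfer.
Old-Town Tasting starts before Aquarium Tasting ends → Aquarium Tasting and Old-Town Tasting overlap.
Observatory Tasting starts before Aquarium Tasting ends → Aquarium Tasting and Observatory Tasting overlap.
Bridge Lunch starts after Aquarium Tasting ends, so nothing later overlaps Aquarium Tasting either.
Observatory Tasting starts before Old-Town Tasting ends → Old-Town Tasting and Observatory Tasting overlap.
Bridge Lunch starts before Old-Town Tasting ends → Old-Town Tasting and Bridge Lunch overlap.
Observatory Break starts after Old-Town Tasting ends, so nothing later overlaps Old-Town Tasting either.
Bridge Lunch starts before Observatory Tasting ends → Observatory Tasting and Bridge Lunch overlap.
Observatory Break starts exactly when Observatory Tasting ends (back-to-back, no overlap), so nothing later overlaps Observatory Tasting either.
Observatory Break starts exactly when Bridge Lunch ends (back-to-back, no overlap), so nothing later overlaps Bridge Lunch either.
Gardens Tasting starts after Observatory Break ends, so nothing later overlaps Observatory Break either.
Aquarium Transfer starts before Gardens Tasting ends → Gardens Tasting and Aquarium Transfer overlap.
Old-Town Hike starts exactly when Gardens Tasting ends (back-to-back, no overlap), so nothing later overlaps Gardens Tasting either.
Old-Town Hike starts before Aquarium Transfer ends → Aquarium Transfer and Old-Town Hike overlap.
Harbour Transfer starts exactly when Aquarium Transfer ends (back-to-back, no overlap).
Harbour Transfer starts before Old-Town Hike ends → Old-Town Hike and Harbour Transfer overlap.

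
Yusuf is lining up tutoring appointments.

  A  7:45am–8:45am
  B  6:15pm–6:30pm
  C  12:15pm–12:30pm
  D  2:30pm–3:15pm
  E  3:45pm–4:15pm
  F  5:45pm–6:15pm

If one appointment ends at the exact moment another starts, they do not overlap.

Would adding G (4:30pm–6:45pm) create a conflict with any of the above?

Yes — it overlaps B, F

A: ends 8:45am at or before G starts 4:30pm → clear.
C: ends 12:30pm at or before G starts 4:30pm → clear.
D: ends 3:15pm at or before G starts 4:30pm → clear.
E: ends 4:15pm at or before G starts 4:30pm → clear.
F: starts 5:45pm before G ends 6:45pm, and ends 6:15pm after G starts 4:30pm → overlap.
B: starts 6:15pm before G ends 6:45pm, and ends 6:30pm after G starts 4:30pm → overlap.
G overlaps B, F.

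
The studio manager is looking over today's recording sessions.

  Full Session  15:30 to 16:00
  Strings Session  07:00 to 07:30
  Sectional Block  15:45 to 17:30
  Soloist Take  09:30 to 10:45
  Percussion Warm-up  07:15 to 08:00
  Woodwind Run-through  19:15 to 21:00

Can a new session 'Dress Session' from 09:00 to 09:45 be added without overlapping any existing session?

Strings Session: ends 07:30 at or before Dress Session starts 09:00 → clear.
Percussion Warm-up: ends 08:00 at or before Dress Session starts 09:00 → clear.
Soloist Take: starts 09:30 before Dress Session ends 09:45, and ends 10:45 after Dress Session starts 09:00 → overlap.
Full Session: starts 15:30 at or after Dress Session ends 09:45 → clear.
Sectional Block: starts 15:45 at or after Dress Session ends 09:45 → clear.
Woodwind Run-through: starts 19:15 at or after Dress Session ends 09:45 → clear.
Dress Session overlaps Soloist Take.

No — it overlaps Soloist Take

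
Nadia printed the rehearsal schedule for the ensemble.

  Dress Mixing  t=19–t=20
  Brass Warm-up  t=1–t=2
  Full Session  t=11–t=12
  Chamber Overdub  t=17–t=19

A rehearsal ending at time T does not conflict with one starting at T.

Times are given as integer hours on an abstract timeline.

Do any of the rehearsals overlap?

No

Check each pair: they overlap iff neither finishes before the other starts.
Sorted by start: Brass Warm-up, Full Session, Chamber Overdub, Dress Mixing.
Full Session starts after Brass Warm-up ends; Brass Warm-up is clear from here.
Chamber Overdub starts after Full Session ends; Full Session is clear from here.
Dress Mixing starts exactly when Chamber Overdub ends (back-to-back, no overlap).
Every pair is clear; the schedule has no overlaps.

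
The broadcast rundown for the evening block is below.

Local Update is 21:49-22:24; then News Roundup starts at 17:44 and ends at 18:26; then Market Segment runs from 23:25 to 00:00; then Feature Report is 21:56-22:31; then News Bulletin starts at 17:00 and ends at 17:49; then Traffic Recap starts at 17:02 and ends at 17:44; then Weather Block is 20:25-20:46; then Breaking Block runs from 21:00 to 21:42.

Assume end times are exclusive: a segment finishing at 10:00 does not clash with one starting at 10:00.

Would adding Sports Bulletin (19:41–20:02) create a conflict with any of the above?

News Bulletin: ends 17:49 at or before Sports Bulletin starts 19:41 → clear.
Traffic Recap: ends 17:44 at or before Sports Bulletin starts 19:41 → clear.
News Roundup: ends 18:26 at or before Sports Bulletin starts 19:41 → clear.
Weather Block: starts 20:25 at or after Sports Bulletin ends 20:02 → clear.
Breaking Block: starts 21:00 at or after Sports Bulletin ends 20:02 → clear.
Local Update: starts 21:49 at or after Sports Bulletin ends 20:02 → clear.
Feature Report: starts 21:56 at or after Sports Bulletin ends 20:02 → clear.
Market Segment: starts 23:25 at or after Sports Bulletin ends 20:02 → clear.

No — it doesn't clash with anything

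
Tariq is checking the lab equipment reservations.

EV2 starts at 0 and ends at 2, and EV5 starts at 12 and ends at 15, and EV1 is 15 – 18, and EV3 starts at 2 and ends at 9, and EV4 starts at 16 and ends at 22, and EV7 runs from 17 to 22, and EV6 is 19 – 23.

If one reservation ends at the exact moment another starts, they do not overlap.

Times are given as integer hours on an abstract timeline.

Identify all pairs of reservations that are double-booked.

Sorted by start: EV2, EV3, EV5, EV1, EV4, EV7, EV6.
EV3 starts exactly when EV2 ends (back-to-back, no overlap) — done with EV2.
EV5 starts after EV3 ends — done with EV3.
EV1 starts exactly when EV5 ends (back-to-back, no overlap) — done with EV5.
EV4 starts before EV1 ends → EV1 and EV4 overlap.
EV7 starts before EV1 ends → EV1 and EV7 overlap.
EV6 starts after EV1 ends.
EV7 starts before EV4 ends → EV4 and EV7 overlap.
EV6 starts before EV4 ends → EV4 and EV6 overlap.
EV6 starts before EV7 ends → EV7 and EV6 overlap.

EV1 & EV4, EV1 & EV7, EV4 & EV6, EV4 & EV7, EV6 & EV7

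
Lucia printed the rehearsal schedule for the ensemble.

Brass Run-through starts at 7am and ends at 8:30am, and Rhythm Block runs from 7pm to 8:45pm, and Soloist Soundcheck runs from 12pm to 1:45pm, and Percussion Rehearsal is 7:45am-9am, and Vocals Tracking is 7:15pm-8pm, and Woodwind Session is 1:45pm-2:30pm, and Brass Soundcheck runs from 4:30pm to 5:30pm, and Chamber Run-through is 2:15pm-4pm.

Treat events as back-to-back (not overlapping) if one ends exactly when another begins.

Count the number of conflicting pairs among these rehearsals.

Sorted by start: Brass Run-through, Percussion Rehearsal, Soloist Soundcheck, Woodwind Session, Chamber Run-through, Brass Soundcheck, Rhythm Block, Vocals Tracking.
Percussion Rehearsal starts before Brass Run-through ends → Brass Run-through and Percussion Rehearsal overlap.
Soloist Soundcheck starts after Brass Run-through ends, so nothing later overlaps Brass Run-through either.
Soloist Soundcheck starts after Percussion Rehearsal ends, so nothing later overlaps Percussion Rehearsal either.
Woodwind Session starts exactly when Soloist Soundcheck ends (back-to-back, no overlap), so nothing later overlaps Soloist Soundcheck either.
Chamber Run-through starts before Woodwind Session ends → Woodwind Session and Chamber Run-through overlap.
Brass Soundcheck starts after Woodwind Session ends, so nothing later overlaps Woodwind Session either.
Brass Soundcheck starts after Chamber Run-through ends, so nothing later overlaps Chamber Run-through either.
Rhythm Block starts after Brass Soundcheck ends, so nothing later overlaps Brass Soundcheck either.
Vocals Tracking starts before Rhythm Block ends → Rhythm Block and Vocals Tracking overlap.
Overlapping pairs: Brass Run-through & Percussion Rehearsal, Chamber Run-through & Woodwind Session, Rhythm Block & Vocals Tracking — 3 in total.

3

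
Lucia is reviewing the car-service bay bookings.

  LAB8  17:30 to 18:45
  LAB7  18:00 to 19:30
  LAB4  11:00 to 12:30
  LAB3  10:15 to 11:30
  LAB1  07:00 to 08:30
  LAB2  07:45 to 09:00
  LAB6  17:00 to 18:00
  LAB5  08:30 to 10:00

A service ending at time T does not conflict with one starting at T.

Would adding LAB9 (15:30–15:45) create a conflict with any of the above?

No — it doesn't clash with anything

LAB1: ends 08:30 at or before LAB9 starts 15:30 → clear.
LAB2: ends 09:00 at or before LAB9 starts 15:30 → clear.
LAB5: ends 10:00 at or before LAB9 starts 15:30 → clear.
LAB3: ends 11:30 at or before LAB9 starts 15:30 → clear.
LAB4: ends 12:30 at or before LAB9 starts 15:30 → clear.
LAB6: starts 17:00 at or after LAB9 ends 15:45 → clear.
LAB8: starts 17:30 at or after LAB9 ends 15:45 → clear.
LAB7: starts 18:00 at or after LAB9 ends 15:45 → clear.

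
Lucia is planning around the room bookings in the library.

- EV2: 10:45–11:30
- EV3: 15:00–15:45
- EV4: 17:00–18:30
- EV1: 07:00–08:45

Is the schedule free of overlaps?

Sorted by start: EV1, EV2, EV3, EV4.
EV2 starts after EV1 ends; EV1 is clear from here.
EV3 starts after EV2 ends; EV2 is clear from here.
EV4 starts after EV3 ends.
Every pair is clear; the schedule has no overlaps.

Yes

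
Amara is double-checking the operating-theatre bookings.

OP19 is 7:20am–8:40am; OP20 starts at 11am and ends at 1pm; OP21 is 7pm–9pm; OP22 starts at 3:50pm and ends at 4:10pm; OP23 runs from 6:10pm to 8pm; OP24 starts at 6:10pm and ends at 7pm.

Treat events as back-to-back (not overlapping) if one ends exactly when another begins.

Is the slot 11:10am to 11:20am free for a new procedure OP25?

OP19: ends 8:40am at or before OP25 starts 11:10am → clear.
OP20: starts 11am before OP25 ends 11:20am, and ends 1pm after OP25 starts 11:10am → overlap.
OP22: starts 3:50pm at or after OP25 ends 11:20am → clear.
OP23: starts 6:10pm at or after OP25 ends 11:20am → clear.
OP24: starts 6:10pm at or after OP25 ends 11:20am → clear.
OP21: starts 7pm at or after OP25 ends 11:20am → clear.
OP25 overlaps OP20.

No — it overlaps OP20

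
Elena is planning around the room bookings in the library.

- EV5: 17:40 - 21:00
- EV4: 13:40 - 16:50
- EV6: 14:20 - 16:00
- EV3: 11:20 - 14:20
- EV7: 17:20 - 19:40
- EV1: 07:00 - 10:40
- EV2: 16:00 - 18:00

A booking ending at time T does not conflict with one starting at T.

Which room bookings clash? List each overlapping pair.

EV2 & EV4, EV2 & EV5, EV2 & EV7, EV3 & EV4, EV4 & EV6, EV5 & EV7

Sorted by start: EV1, EV3, EV4, EV6, EV2, EV7, EV5.
EV3 starts after EV1 ends; EV1 is clear from here.
EV4 starts before EV3 ends → EV3 and EV4 overlap.
EV6 starts exactly when EV3 ends (back-to-back, no overlap); EV3 is clear from here.
EV6 starts before EV4 ends → EV4 and EV6 overlap.
EV2 starts before EV4 ends → EV4 and EV2 overlap.
EV7 starts after EV4 ends; EV4 is clear from here.
EV2 starts exactly when EV6 ends (back-to-back, no overlap); EV6 is clear from here.
EV7 starts before EV2 ends → EV2 and EV7 overlap.
EV5 starts before EV2 ends → EV2 and EV5 overlap.
EV5 starts before EV7 ends → EV7 and EV5 overlap.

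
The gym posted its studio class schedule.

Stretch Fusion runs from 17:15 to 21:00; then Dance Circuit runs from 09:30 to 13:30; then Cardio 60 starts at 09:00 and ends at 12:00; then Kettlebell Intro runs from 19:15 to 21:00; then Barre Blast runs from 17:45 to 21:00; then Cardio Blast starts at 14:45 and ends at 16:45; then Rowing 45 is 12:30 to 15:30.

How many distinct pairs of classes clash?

6

Sorted by start: Cardio 60, Dance Circuit, Rowing 45, Cardio Blast, Stretch Fusion, Barre Blast, Kettlebell Intro.
Dance Circuit starts before Cardio 60 ends → Cardio 60 and Dance Circuit overlap.
Rowing 45 starts after Cardio 60 ends — done with Cardio 60.
Rowing 45 starts before Dance Circuit ends → Dance Circuit and Rowing 45 overlap.
Cardio Blast starts after Dance Circuit ends — done with Dance Circuit.
Cardio Blast starts before Rowing 45 ends → Rowing 45 and Cardio Blast overlap.
Stretch Fusion starts after Rowing 45 ends — done with Rowing 45.
Stretch Fusion starts after Cardio Blast ends — done with Cardio Blast.
Barre Blast starts before Stretch Fusion ends → Stretch Fusion and Barre Blast overlap.
Kettlebell Intro starts before Stretch Fusion ends → Stretch Fusion and Kettlebell Intro overlap.
Kettlebell Intro starts before Barre Blast ends → Barre Blast and Kettlebell Intro overlap.
Overlapping pairs: Barre Blast & Kettlebell Intro, Barre Blast & Stretch Fusion, Cardio 60 & Dance Circuit, Cardio Blast & Rowing 45, Dance Circuit & Rowing 45, Kettlebell Intro & Stretch Fusion — 6 in total.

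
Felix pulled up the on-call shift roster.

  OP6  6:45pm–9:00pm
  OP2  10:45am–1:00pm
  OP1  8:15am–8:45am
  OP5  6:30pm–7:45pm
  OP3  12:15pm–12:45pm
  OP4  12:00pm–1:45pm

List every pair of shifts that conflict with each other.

OP2 & OP3, OP2 & OP4, OP3 & OP4, OP5 & OP6

Two intervals overlap when each starts before the other ends.
Sorted by start: OP1, OP2, OP4, OP3, OP5, OP6.
OP2 starts after OP1 ends; OP1 is clear from here.
OP4 starts before OP2 ends → OP2 and OP4 overlap.
OP3 starts before OP2 ends → OP2 and OP3 overlap.
OP5 starts after OP2 ends; OP2 is clear from here.
OP3 starts before OP4 ends → OP4 and OP3 overlap.
OP5 starts after OP4 ends; OP4 is clear from here.
OP5 starts after OP3 ends; OP3 is clear from here.
OP6 starts before OP5 ends → OP5 and OP6 overlap.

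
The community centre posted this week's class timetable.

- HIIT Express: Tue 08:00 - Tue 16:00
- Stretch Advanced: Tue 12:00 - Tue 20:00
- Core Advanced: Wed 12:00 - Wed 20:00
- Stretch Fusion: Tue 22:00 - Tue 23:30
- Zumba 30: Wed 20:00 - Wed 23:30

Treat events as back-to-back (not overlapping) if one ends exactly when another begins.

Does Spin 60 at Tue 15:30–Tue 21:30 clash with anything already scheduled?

Yes — it overlaps HIIT Express, Stretch Advanced

HIIT Express: starts Tue 08:00 before Spin 60 ends Tue 21:30, and ends Tue 16:00 after Spin 60 starts Tue 15:30 → overlap.
Stretch Advanced: starts Tue 12:00 before Spin 60 ends Tue 21:30, and ends Tue 20:00 after Spin 60 starts Tue 15:30 → overlap.
Stretch Fusion: starts Tue 22:00 at or after Spin 60 ends Tue 21:30 → clear.
Core Advanced: starts Wed 12:00 at or after Spin 60 ends Tue 21:30 → clear.
Zumba 30: starts Wed 20:00 at or after Spin 60 ends Tue 21:30 → clear.
Spin 60 overlaps HIIT Express, Stretch Advanced.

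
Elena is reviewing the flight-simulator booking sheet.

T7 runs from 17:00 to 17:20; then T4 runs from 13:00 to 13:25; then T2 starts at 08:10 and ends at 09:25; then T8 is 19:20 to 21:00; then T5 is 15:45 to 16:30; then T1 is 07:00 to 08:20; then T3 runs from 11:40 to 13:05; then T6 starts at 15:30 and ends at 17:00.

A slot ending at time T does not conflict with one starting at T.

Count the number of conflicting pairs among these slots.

3

Sorted by start: T1, T2, T3, T4, T6, T5, T7, T8.
T2 starts before T1 ends → T1 and T2 overlap.
T3 starts after T1 ends, so nothing later overlaps T1 either.
T3 starts after T2 ends, so nothing later overlaps T2 either.
T4 starts before T3 ends → T3 and T4 overlap.
T6 starts after T3 ends, so nothing later overlaps T3 either.
T6 starts after T4 ends, so nothing later overlaps T4 either.
T5 starts before T6 ends → T6 and T5 overlap.
T7 starts exactly when T6 ends (back-to-back, no overlap), so nothing later overlaps T6 either.
T7 starts after T5 ends, so nothing later overlaps T5 either.
T8 starts after T7 ends.
Overlapping pairs: T1 & T2, T3 & T4, T5 & T6 — 3 in total.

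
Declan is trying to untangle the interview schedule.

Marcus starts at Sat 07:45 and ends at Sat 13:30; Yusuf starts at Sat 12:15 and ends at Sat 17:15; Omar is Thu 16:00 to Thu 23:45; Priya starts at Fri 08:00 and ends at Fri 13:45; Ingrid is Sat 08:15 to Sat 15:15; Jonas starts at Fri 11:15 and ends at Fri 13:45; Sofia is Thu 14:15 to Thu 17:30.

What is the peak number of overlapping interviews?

Sort all start/end points and keep a running count:
Thu 14:15 start Sofia → 1
Thu 16:00 start Omar → 2
Thu 17:30 end Sofia → 1
Thu 23:45 end Omar → 0
Fri 08:00 start Priya → 1
Fri 11:15 start Jonas → 2
Fri 13:45 end Jonas → 1
Fri 13:45 end Priya → 0
Sat 07:45 start Marcus → 1
Sat 08:15 start Ingrid → 2
Sat 12:15 start Yusuf → 3
Sat 13:30 end Marcus → 2
Sat 15:15 end Ingrid → 1
Sat 17:15 end Yusuf → 0
Peak is 3, at Sat 12:15 (Ingrid, Marcus, Yusuf).

3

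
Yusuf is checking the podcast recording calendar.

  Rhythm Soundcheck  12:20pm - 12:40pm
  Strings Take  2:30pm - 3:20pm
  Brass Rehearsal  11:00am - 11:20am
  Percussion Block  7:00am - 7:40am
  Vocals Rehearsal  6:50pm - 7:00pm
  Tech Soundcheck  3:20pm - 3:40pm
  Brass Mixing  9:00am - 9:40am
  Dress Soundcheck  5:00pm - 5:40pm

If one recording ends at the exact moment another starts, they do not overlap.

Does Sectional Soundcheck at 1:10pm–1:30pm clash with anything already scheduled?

Percussion Block: ends 7:40am at or before Sectional Soundcheck starts 1:10pm → clear.
Brass Mixing: ends 9:40am at or before Sectional Soundcheck starts 1:10pm → clear.
Brass Rehearsal: ends 11:20am at or before Sectional Soundcheck starts 1:10pm → clear.
Rhythm Soundcheck: ends 12:40pm at or before Sectional Soundcheck starts 1:10pm → clear.
Strings Take: starts 2:30pm at or after Sectional Soundcheck ends 1:30pm → clear.
Tech Soundcheck: starts 3:20pm at or after Sectional Soundcheck ends 1:30pm → clear.
Dress Soundcheck: starts 5:00pm at or after Sectional Soundcheck ends 1:30pm → clear.
Vocals Rehearsal: starts 6:50pm at or after Sectional Soundcheck ends 1:30pm → clear.

No — it doesn't clash with anything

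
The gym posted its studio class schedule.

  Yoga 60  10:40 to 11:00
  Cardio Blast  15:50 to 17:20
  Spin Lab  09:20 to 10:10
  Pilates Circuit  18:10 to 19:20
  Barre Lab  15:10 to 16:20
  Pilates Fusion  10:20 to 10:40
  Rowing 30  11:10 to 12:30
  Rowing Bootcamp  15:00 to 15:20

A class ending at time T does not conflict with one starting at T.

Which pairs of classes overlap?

Barre Lab & Cardio Blast, Barre Lab & Rowing Bootcamp

Sorted by start: Spin Lab, Pilates Fusion, Yoga 60, Rowing 30, Rowing Bootcamp, Barre Lab, Cardio Blast, Pilates Circuit.
Pilates Fusion starts after Spin Lab ends — done with Spin Lab.
Yoga 60 starts exactly when Pilates Fusion ends (back-to-back, no overlap) — done with Pilates Fusion.
Rowing 30 starts after Yoga 60 ends — done with Yoga 60.
Rowing Bootcamp starts after Rowing 30 ends — done with Rowing 30.
Barre Lab starts before Rowing Bootcamp ends → Rowing Bootcamp and Barre Lab overlap.
Cardio Blast starts after Rowing Bootcamp ends — done with Rowing Bootcamp.
Cardio Blast starts before Barre Lab ends → Barre Lab and Cardio Blast overlap.
Pilates Circuit starts after Barre Lab ends.
Pilates Circuit starts after Cardio Blast ends.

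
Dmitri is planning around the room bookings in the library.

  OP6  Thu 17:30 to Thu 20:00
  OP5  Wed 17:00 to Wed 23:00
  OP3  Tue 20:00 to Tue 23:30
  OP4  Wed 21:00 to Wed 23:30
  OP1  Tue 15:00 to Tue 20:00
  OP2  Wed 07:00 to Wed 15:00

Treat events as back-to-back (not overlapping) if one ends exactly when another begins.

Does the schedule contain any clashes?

Yes

Two intervals overlap when each starts before the other ends.
Sorted by start: OP1, OP3, OP2, OP5, OP4, OP6.
OP3 starts exactly when OP1 ends (back-to-back, no overlap), so nothing later overlaps OP1 either.
OP2 starts after OP3 ends, so nothing later overlaps OP3 either.
OP5 starts after OP2 ends, so nothing later overlaps OP2 either.
OP4 starts before OP5 ends → OP5 and OP4 overlap.
That's a conflict, so the schedule is not conflict-free.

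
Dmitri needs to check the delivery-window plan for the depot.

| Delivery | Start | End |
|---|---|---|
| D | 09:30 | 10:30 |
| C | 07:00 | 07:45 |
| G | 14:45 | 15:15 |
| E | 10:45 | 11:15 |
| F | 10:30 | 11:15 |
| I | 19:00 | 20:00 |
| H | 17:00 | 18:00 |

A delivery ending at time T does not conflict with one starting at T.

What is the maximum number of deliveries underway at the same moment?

Sort all start/end points and keep a running count:
07:00 start C → 1
07:45 end C → 0
09:30 start D → 1
10:30 end D → 0
10:30 start F → 1
10:45 start E → 2
11:15 end E → 1
11:15 end F → 0
14:45 start G → 1
15:15 end G → 0
17:00 start H → 1
18:00 end H → 0
19:00 start I → 1
20:00 end I → 0
Peak is 2, at 10:45 (E, F).

2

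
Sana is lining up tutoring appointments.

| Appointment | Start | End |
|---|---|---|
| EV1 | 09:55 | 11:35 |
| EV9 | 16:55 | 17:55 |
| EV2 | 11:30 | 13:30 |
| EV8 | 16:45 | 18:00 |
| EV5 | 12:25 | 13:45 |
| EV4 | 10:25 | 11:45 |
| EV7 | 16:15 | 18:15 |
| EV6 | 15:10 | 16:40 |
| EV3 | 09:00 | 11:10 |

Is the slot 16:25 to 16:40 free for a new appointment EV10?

EV3: ends 11:10 at or before EV10 starts 16:25 → clear.
EV1: ends 11:35 at or before EV10 starts 16:25 → clear.
EV4: ends 11:45 at or before EV10 starts 16:25 → clear.
EV2: ends 13:30 at or before EV10 starts 16:25 → clear.
EV5: ends 13:45 at or before EV10 starts 16:25 → clear.
EV6: starts 15:10 before EV10 ends 16:40, and ends 16:40 after EV10 starts 16:25 → overlap.
EV7: starts 16:15 before EV10 ends 16:40, and ends 18:15 after EV10 starts 16:25 → overlap.
EV8: starts 16:45 at or after EV10 ends 16:40 → clear.
EV9: starts 16:55 at or after EV10 ends 16:40 → clear.
EV10 overlaps EV6, EV7.

No — it overlaps EV6, EV7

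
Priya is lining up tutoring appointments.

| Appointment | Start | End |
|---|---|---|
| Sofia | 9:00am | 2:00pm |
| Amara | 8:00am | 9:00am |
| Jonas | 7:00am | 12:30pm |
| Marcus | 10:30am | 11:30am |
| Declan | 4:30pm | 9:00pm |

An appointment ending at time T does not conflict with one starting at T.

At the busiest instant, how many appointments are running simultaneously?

3

Walk through starts and ends in time order (an end at T is processed before a start at T):
7:00am start Jonas → 1
8:00am start Amara → 2
9:00am end Amara → 1
9:00am start Sofia → 2
10:30am start Marcus → 3
11:30am end Marcus → 2
12:30pm end Jonas → 1
2:00pm end Sofia → 0
4:30pm start Declan → 1
9:00pm end Declan → 0
Peak is 3, at 10:30am (Jonas, Marcus, Sofia).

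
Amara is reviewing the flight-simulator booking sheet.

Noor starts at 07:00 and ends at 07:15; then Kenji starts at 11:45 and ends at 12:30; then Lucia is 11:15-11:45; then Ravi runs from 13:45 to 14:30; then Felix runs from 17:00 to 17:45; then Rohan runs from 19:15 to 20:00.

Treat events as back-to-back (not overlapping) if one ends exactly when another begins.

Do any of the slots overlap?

Two intervals overlap when each starts before the other ends.
Sorted by start: Noor, Lucia, Kenji, Ravi, Felix, Rohan.
Lucia starts after Noor ends, so nothing later overlaps Noor either.
Kenji starts exactly when Lucia ends (back-to-back, no overlap), so nothing later overlaps Lucia either.
Ravi starts after Kenji ends, so nothing later overlaps Kenji either.
Felix starts after Ravi ends, so nothing later overlaps Ravi either.
Rohan starts after Felix ends.
Every pair is clear; the schedule has no overlaps.

No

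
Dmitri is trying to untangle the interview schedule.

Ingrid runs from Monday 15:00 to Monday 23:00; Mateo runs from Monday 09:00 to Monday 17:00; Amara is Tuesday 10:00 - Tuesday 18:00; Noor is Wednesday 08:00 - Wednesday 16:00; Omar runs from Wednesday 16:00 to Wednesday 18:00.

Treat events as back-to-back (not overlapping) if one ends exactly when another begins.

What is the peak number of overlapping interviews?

Sweep the timeline, counting +1 at each start and −1 at each end (ends before starts at a tie):
Monday 09:00 start Mateo → 1
Monday 15:00 start Ingrid → 2
Monday 17:00 end Mateo → 1
Monday 23:00 end Ingrid → 0
Tuesday 10:00 start Amara → 1
Tuesday 18:00 end Amara → 0
Wednesday 08:00 start Noor → 1
Wednesday 16:00 end Noor → 0
Wednesday 16:00 start Omar → 1
Wednesday 18:00 end Omar → 0
Peak is 2, at Monday 15:00 (Ingrid, Mateo).

2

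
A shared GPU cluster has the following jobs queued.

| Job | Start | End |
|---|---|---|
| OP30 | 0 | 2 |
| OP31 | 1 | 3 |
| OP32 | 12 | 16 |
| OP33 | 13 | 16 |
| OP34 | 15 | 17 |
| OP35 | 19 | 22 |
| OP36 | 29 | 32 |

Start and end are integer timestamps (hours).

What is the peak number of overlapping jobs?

Sort all start/end points and keep a running count:
0 start OP30 → 1
1 start OP31 → 2
2 end OP30 → 1
3 end OP31 → 0
12 start OP32 → 1
13 start OP33 → 2
15 start OP34 → 3
16 end OP32 → 2
16 end OP33 → 1
17 end OP34 → 0
19 start OP35 → 1
22 end OP35 → 0
29 start OP36 → 1
32 end OP36 → 0
Peak is 3, at 15 (OP32, OP33, OP34).

3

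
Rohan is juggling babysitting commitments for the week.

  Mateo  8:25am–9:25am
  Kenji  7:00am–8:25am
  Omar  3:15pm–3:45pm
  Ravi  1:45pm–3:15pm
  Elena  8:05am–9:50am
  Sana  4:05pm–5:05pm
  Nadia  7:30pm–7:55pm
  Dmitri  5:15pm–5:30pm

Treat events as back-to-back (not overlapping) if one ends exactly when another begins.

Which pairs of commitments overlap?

Sorted by start: Kenji, Elena, Mateo, Ravi, Omar, Sana, Dmitri, Nadia.
Elena starts before Kenji ends → Kenji and Elena overlap.
Mateo starts exactly when Kenji ends (back-to-back, no overlap), so nothing later overlaps Kenji either.
Mateo starts before Elena ends → Elena and Mateo overlap.
Ravi starts after Elena ends, so nothing later overlaps Elena either.
Ravi starts after Mateo ends, so nothing later overlaps Mateo either.
Omar starts exactly when Ravi ends (back-to-back, no overlap), so nothing later overlaps Ravi either.
Sana starts after Omar ends, so nothing later overlaps Omar either.
Dmitri starts after Sana ends, so nothing later overlaps Sana either.
Nadia starts after Dmitri ends.

Elena & Kenji, Elena & Mateo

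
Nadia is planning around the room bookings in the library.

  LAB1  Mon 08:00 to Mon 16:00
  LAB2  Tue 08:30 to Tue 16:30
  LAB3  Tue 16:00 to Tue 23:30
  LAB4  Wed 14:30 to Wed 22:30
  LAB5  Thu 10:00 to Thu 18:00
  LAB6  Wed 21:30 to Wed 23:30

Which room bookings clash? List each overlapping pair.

Sorted by start: LAB1, LAB2, LAB3, LAB4, LAB6, LAB5.
LAB2 starts after LAB1 ends — done with LAB1.
LAB3 starts before LAB2 ends → LAB2 and LAB3 overlap.
LAB4 starts after LAB2 ends — done with LAB2.
LAB4 starts after LAB3 ends — done with LAB3.
LAB6 starts before LAB4 ends → LAB4 and LAB6 overlap.
LAB5 starts after LAB4 ends.
LAB5 starts after LAB6 ends.

LAB2 & LAB3, LAB4 & LAB6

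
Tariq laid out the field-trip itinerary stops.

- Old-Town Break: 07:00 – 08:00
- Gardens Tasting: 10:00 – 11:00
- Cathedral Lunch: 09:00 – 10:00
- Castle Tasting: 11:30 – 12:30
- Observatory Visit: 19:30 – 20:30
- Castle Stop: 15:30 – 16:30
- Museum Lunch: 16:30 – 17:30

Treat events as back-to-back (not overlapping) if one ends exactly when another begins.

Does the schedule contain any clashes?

No

Sorted by start: Old-Town Break, Cathedral Lunch, Gardens Tasting, Castle Tasting, Castle Stop, Museum Lunch, Observatory Visit.
Cathedral Lunch starts after Old-Town Break ends — done with Old-Town Break.
Gardens Tasting starts exactly when Cathedral Lunch ends (back-to-back, no overlap) — done with Cathedral Lunch.
Castle Tasting starts after Gardens Tasting ends — done with Gardens Tasting.
Castle Stop starts after Castle Tasting ends — done with Castle Tasting.
Museum Lunch starts exactly when Castle Stop ends (back-to-back, no overlap) — done with Castle Stop.
Observatory Visit starts after Museum Lunch ends.
Every pair is clear; the schedule has no overlaps.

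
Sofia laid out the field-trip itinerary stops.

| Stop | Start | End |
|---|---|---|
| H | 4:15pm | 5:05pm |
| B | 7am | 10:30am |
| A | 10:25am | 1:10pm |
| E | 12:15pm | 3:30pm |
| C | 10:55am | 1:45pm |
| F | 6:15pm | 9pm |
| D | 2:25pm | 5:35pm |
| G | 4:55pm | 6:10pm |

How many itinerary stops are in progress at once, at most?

3

Sort all start/end points and keep a running count:
7am start B → 1
10:25am start A → 2
10:30am end B → 1
10:55am start C → 2
12:15pm start E → 3
1:10pm end A → 2
1:45pm end C → 1
2:25pm start D → 2
3:30pm end E → 1
4:15pm start H → 2
4:55pm start G → 3
5:05pm end H → 2
5:35pm end D → 1
6:10pm end G → 0
6:15pm start F → 1
9pm end F → 0
Peak is 3, at 12:15pm (A, C, E).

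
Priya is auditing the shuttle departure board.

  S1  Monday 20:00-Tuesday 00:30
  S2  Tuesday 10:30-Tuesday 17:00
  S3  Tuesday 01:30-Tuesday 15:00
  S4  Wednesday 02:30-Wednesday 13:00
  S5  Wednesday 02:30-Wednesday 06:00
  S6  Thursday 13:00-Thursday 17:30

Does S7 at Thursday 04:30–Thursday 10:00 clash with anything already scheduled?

S1: ends Tuesday 00:30 at or before S7 starts Thursday 04:30 → clear.
S3: ends Tuesday 15:00 at or before S7 starts Thursday 04:30 → clear.
S2: ends Tuesday 17:00 at or before S7 starts Thursday 04:30 → clear.
S4: ends Wednesday 13:00 at or before S7 starts Thursday 04:30 → clear.
S5: ends Wednesday 06:00 at or before S7 starts Thursday 04:30 → clear.
S6: starts Thursday 13:00 at or after S7 ends Thursday 10:00 → clear.

No — it doesn't clash with anything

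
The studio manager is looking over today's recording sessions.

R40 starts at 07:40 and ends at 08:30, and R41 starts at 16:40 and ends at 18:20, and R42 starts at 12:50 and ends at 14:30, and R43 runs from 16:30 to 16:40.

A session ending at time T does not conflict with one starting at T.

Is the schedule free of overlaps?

Yes

Sorted by start: R40, R42, R43, R41.
R42 starts after R40 ends — done with R40.
R43 starts after R42 ends — done with R42.
R41 starts exactly when R43 ends (back-to-back, no overlap).
Every pair is clear; the schedule has no overlaps.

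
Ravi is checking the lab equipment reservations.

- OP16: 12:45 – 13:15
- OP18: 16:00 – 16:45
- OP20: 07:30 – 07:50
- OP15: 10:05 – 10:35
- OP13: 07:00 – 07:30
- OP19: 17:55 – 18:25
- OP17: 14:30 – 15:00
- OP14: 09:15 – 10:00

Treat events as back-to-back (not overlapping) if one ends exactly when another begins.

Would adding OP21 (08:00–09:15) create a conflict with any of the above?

No — it doesn't clash with anything

OP13: ends 07:30 at or before OP21 starts 08:00 → clear.
OP20: ends 07:50 at or before OP21 starts 08:00 → clear.
OP14: starts 09:15 at or after OP21 ends 09:15 → clear.
OP15: starts 10:05 at or after OP21 ends 09:15 → clear.
OP16: starts 12:45 at or after OP21 ends 09:15 → clear.
OP17: starts 14:30 at or after OP21 ends 09:15 → clear.
OP18: starts 16:00 at or after OP21 ends 09:15 → clear.
OP19: starts 17:55 at or after OP21 ends 09:15 → clear.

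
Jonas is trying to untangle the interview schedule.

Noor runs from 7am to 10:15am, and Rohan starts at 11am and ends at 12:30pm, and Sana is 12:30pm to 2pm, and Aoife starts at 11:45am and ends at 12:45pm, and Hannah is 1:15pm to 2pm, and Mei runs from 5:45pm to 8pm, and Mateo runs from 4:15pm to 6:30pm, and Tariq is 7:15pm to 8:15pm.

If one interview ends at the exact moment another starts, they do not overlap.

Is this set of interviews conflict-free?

Two intervals overlap when each starts before the other ends.
Sorted by start: Noor, Rohan, Aoife, Sana, Hannah, Mateo, Mei, Tariq.
Rohan starts after Noor ends, so nothing later overlaps Noor either.
Aoife starts before Rohan ends → Rohan and Aoife overlap.
That's a conflict, so the schedule is not conflict-free.

No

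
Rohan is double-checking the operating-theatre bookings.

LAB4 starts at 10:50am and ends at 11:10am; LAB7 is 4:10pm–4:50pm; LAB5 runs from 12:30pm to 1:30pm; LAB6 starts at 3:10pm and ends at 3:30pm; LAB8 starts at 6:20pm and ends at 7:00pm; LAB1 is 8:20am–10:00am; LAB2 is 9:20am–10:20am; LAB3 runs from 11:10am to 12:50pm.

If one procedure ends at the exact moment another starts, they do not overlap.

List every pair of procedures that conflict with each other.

Two intervals overlap when each starts before the other ends.
Sorted by start: LAB1, LAB2, LAB4, LAB3, LAB5, LAB6, LAB7, LAB8.
LAB2 starts before LAB1 ends → LAB1 and LAB2 overlap.
LAB4 starts after LAB1 ends, so LAB1 has no further overlaps.
LAB4 starts after LAB2 ends, so LAB2 has no further overlaps.
LAB3 starts exactly when LAB4 ends (back-to-back, no overlap), so LAB4 has no further overlaps.
LAB5 starts before LAB3 ends → LAB3 and LAB5 overlap.
LAB6 starts after LAB3 ends, so LAB3 has no further overlaps.
LAB6 starts after LAB5 ends, so LAB5 has no further overlaps.
LAB7 starts after LAB6 ends, so LAB6 has no further overlaps.
LAB8 starts after LAB7 ends.

LAB1 & LAB2, LAB3 & LAB5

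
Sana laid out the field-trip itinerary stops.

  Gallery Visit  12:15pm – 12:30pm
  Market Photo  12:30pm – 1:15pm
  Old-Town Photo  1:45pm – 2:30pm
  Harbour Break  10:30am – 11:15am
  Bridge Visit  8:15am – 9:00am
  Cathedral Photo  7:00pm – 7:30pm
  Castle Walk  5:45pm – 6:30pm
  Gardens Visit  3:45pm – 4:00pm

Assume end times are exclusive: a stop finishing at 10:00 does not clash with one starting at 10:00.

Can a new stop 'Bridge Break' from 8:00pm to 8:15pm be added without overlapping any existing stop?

Bridge Visit: ends 9:00am at or before Bridge Break starts 8:00pm → clear.
Harbour Break: ends 11:15am at or before Bridge Break starts 8:00pm → clear.
Gallery Visit: ends 12:30pm at or before Bridge Break starts 8:00pm → clear.
Market Photo: ends 1:15pm at or before Bridge Break starts 8:00pm → clear.
Old-Town Photo: ends 2:30pm at or before Bridge Break starts 8:00pm → clear.
Gardens Visit: ends 4:00pm at or before Bridge Break starts 8:00pm → clear.
Castle Walk: ends 6:30pm at or before Bridge Break starts 8:00pm → clear.
Cathedral Photo: ends 7:30pm at or before Bridge Break starts 8:00pm → clear.

Yes — the slot is free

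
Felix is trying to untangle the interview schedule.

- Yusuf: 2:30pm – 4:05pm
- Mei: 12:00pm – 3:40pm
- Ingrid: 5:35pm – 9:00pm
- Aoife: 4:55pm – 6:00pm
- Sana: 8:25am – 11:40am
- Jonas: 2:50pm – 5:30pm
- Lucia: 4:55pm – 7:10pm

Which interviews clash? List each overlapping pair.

Aoife & Ingrid, Aoife & Jonas, Aoife & Lucia, Ingrid & Lucia, Jonas & Lucia, Jonas & Mei, Jonas & Yusuf, Mei & Yusuf

Sorted by start: Sana, Mei, Yusuf, Jonas, Aoife, Lucia, Ingrid.
Mei starts after Sana ends — done with Sana.
Yusuf starts before Mei ends → Mei and Yusuf overlap.
Jonas starts before Mei ends → Mei and Jonas overlap.
Aoife starts after Mei ends — done with Mei.
Jonas starts before Yusuf ends → Yusuf and Jonas overlap.
Aoife starts after Yusuf ends — done with Yusuf.
Aoife starts before Jonas ends → Jonas and Aoife overlap.
Lucia starts before Jonas ends → Jonas and Lucia overlap.
Ingrid starts after Jonas ends.
Lucia starts before Aoife ends → Aoife and Lucia overlap.
Ingrid starts before Aoife ends → Aoife and Ingrid overlap.
Ingrid starts before Lucia ends → Lucia and Ingrid overlap.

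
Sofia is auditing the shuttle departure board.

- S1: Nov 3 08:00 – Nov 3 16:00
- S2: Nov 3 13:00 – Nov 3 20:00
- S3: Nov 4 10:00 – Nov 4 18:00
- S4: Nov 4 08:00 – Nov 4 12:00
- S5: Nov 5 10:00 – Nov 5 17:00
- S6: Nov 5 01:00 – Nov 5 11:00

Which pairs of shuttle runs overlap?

S1 & S2, S3 & S4, S5 & S6

Two intervals overlap when each starts before the other ends.
Sorted by start: S1, S2, S4, S3, S6, S5.
S2 starts before S1 ends → S1 and S2 overlap.
S4 starts after S1 ends, so nothing later overlaps S1 either.
S4 starts after S2 ends, so nothing later overlaps S2 either.
S3 starts before S4 ends → S4 and S3 overlap.
S6 starts after S4 ends, so nothing later overlaps S4 either.
S6 starts after S3 ends, so nothing later overlaps S3 either.
S5 starts before S6 ends → S6 and S5 overlap.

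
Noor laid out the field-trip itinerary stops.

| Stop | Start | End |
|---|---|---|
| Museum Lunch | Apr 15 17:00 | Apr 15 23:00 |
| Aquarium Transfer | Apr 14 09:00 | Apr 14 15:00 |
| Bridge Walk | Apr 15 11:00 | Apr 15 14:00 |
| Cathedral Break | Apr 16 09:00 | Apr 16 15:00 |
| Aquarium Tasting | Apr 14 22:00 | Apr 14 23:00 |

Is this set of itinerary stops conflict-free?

Check each pair: they overlap iff neither finishes before the other starts.
Sorted by start: Aquarium Transfer, Aquarium Tasting, Bridge Walk, Museum Lunch, Cathedral Break.
Aquarium Tasting starts after Aquarium Transfer ends; Aquarium Transfer is clear from here.
Bridge Walk starts after Aquarium Tasting ends; Aquarium Tasting is clear from here.
Museum Lunch starts after Bridge Walk ends; Bridge Walk is clear from here.
Cathedral Break starts after Museum Lunch ends.
Every pair is clear; the schedule has no overlaps.

Yes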